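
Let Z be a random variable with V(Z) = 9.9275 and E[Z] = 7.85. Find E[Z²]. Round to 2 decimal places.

E[Z²] = V(Z) + (E[Z])² = 9.9275 + (7.85)² = 71.55

71.55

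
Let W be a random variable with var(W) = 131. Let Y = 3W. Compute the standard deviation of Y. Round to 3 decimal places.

34.337

var(3W) = (3)²·131 = 1179
σ(Y) = √1179 ≈ 34.337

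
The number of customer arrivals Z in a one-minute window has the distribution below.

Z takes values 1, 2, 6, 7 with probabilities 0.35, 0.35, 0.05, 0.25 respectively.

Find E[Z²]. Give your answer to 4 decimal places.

E[Z²] = (1)²(0.35) + (2)²(0.35) + (6)²(0.05) + (7)²(0.25) = 15.8

15.8000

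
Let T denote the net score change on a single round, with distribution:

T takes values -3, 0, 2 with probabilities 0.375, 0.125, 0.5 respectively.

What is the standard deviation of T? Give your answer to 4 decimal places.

E[T] = (-3)(0.375) + (0)(0.125) + (2)(0.5) = -0.125
E[T²] = (-3)²(0.375) + (0)²(0.125) + (2)²(0.5) = 5.375
Var(T) = E[T²] − (E[T])² = 5.375 − (-0.125)² = 5.359375
SD(T) = √5.359375 ≈ 2.3150

2.3150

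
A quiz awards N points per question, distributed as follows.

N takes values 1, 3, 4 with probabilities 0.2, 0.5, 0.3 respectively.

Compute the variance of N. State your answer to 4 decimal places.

1.0900

E[N] = (1)(0.2) + (3)(0.5) + (4)(0.3) = 2.9
E[N²] = (1)²(0.2) + (3)²(0.5) + (4)²(0.3) = 9.5
Var(N) = E[N²] − (E[N])² = 9.5 − (2.9)² = 1.09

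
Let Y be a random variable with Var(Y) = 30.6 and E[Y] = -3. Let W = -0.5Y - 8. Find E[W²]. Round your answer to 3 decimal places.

49.900

E[-0.5Y - 8] = -0.5·-3 − 8 = -6.5
Var(-0.5Y - 8) = (-0.5)²·30.6 = 7.65
E[W²] = Var(W) + (E[W])² = 7.65 + (-6.5)² = 49.9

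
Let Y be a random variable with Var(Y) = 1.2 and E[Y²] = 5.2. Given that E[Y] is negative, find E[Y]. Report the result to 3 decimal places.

-2.000

(E[Y])² = E[Y²] − Var(Y) = 5.2 − 1.2 = 4
E[Y] = −√4 = -2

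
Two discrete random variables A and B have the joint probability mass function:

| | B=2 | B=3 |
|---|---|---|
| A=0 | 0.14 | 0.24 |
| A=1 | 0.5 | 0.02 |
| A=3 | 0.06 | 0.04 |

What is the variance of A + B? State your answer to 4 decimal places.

E[A] = 0.82,  E[B] = 2.3,  E[AB] = 1.78
Var(A) = 1.42 − (0.82)² = 0.7476;  Var(B) = 5.5 − (2.3)² = 0.21
Cov(A,B) = 1.78 − (0.82)(2.3) = -0.106
Var(A + B) = (1)²·0.7476 + (1)²·0.21 + 2·(1)·(1)·-0.106 = 0.7456

0.7456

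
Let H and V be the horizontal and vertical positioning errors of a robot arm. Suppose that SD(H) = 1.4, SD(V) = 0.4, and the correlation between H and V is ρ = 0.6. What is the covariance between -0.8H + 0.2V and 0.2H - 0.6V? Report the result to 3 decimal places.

var(H) = (1.4)² = 1.96;  var(V) = (0.4)² = 0.16
Cov(H,V) = ρ·SD(H)·SD(V) = 0.6·1.4·0.4 = 0.336
Cov(-0.8H + 0.2V, 0.2H - 0.6V) = (-0.8)(0.2)var(H) + (0.2)(-0.6)var(V) + [(-0.8)(-0.6) + (0.2)(0.2)]Cov(H,V)
= -0.16·1.96 + -0.12·0.16 + 0.52·0.336 = -0.15808

-0.158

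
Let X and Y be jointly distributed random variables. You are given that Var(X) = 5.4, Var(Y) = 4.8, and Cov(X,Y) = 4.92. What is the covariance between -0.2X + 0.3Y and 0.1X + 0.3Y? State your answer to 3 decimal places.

Cov(-0.2X + 0.3Y, 0.1X + 0.3Y) = (-0.2)(0.1)Var(X) + (0.3)(0.3)Var(Y) + [(-0.2)(0.3) + (0.3)(0.1)]Cov(X,Y)
= -0.02·5.4 + 0.09·4.8 + -0.03·4.92 = 0.1764

0.176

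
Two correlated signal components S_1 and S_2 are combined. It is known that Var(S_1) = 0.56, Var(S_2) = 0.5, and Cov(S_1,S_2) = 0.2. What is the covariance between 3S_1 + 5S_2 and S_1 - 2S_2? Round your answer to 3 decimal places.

Cov(3S_1 + 5S_2, S_1 - 2S_2) = (3)(1)Var(S_1) + (5)(-2)Var(S_2) + [(3)(-2) + (5)(1)]Cov(S_1,S_2)
= 3·0.56 + -10·0.5 + -1·0.2 = -3.52

-3.520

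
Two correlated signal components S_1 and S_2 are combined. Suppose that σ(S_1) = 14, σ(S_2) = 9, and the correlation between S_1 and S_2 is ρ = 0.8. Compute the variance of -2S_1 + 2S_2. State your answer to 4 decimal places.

301.6000

var(S_1) = (14)² = 196;  var(S_2) = (9)² = 81
cov(S_1,S_2) = ρ·σ(S_1)·σ(S_2) = 0.8·14·9 = 100.8
var(-2S_1 + 2S_2) = (-2)²·var(S_1) + (2)²·var(S_2) + 2·(-2)·(2)·cov(S_1,S_2)
= 4·196 + 4·81 + -8·100.8 = 301.6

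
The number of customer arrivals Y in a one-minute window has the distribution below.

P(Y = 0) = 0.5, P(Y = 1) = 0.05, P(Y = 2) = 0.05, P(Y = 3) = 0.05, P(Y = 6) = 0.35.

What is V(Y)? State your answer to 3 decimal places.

E[Y] = (0)(0.5) + (1)(0.05) + (2)(0.05) + (3)(0.05) + (6)(0.35) = 2.4
E[Y²] = (0)²(0.5) + (1)²(0.05) + (2)²(0.05) + (3)²(0.05) + (6)²(0.35) = 13.3
V(Y) = E[Y²] − (E[Y])² = 13.3 − (2.4)² = 7.54

7.540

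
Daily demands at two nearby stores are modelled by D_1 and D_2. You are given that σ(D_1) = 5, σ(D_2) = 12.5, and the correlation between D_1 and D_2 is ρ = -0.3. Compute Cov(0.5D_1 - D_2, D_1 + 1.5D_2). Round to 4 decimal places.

V(D_1) = (5)² = 25;  V(D_2) = (12.5)² = 156.25
Cov(D_1,D_2) = ρ·σ(D_1)·σ(D_2) = -0.3·5·12.5 = -18.75
Cov(0.5D_1 - D_2, D_1 + 1.5D_2) = (0.5)(1)V(D_1) + (-1)(1.5)V(D_2) + [(0.5)(1.5) + (-1)(1)]Cov(D_1,D_2)
= 0.5·25 + -1.5·156.25 + -0.25·-18.75 = -217.1875

-217.1875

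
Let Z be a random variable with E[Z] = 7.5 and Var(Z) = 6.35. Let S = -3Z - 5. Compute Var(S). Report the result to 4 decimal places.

57.1500

Var(-3Z - 5) = (-3)²·Var(Z) = 9·6.35 = 57.15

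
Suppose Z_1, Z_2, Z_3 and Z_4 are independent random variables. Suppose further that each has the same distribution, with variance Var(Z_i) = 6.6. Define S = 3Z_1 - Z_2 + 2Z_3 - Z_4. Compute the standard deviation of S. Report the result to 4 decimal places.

9.9499

By independence, Var(S) = (3)²Var(Z_1) + (-1)²Var(Z_2) + (2)²Var(Z_3) + (-1)²Var(Z_4)
= (3)²·6.6 + (-1)²·6.6 + (2)²·6.6 + (-1)²·6.6 = 99
sd(S) = √99 ≈ 9.9499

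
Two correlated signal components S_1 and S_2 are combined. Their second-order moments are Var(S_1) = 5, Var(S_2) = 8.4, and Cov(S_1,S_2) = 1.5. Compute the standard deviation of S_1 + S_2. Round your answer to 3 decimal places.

4.050

Var(S_1 + S_2) = (1)²·Var(S_1) + (1)²·Var(S_2) + 2·(1)·(1)·Cov(S_1,S_2)
= 1·5 + 1·8.4 + 2·1.5 = 16.4
SD(S_1 + S_2) = √16.4 ≈ 4.050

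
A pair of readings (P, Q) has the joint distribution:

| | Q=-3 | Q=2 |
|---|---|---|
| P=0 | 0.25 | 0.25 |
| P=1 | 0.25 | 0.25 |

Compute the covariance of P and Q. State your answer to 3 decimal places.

E[P] = 0.5,  E[Q] = -0.5
E[PQ] = -0.25
Cov(P,Q) = E[PQ] − E[P]E[Q] = -0.25 − (0.5)(-0.5) = 0

0.000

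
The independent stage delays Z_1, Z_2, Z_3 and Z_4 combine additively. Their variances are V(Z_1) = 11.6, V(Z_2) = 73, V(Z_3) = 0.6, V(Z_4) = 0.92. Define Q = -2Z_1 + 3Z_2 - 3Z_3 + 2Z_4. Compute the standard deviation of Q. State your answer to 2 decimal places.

By independence, V(Q) = (-2)²V(Z_1) + (3)²V(Z_2) + (-3)²V(Z_3) + (2)²V(Z_4)
= (-2)²·11.6 + (3)²·73 + (-3)²·0.6 + (2)²·0.92 = 712.48
σ(Q) = √712.48 ≈ 26.69

26.69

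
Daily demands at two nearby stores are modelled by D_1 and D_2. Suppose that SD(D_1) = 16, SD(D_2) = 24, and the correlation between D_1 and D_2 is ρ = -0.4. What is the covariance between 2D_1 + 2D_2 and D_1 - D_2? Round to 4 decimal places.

V(D_1) = (16)² = 256;  V(D_2) = (24)² = 576
Cov(D_1,D_2) = ρ·SD(D_1)·SD(D_2) = -0.4·16·24 = -153.6
Cov(2D_1 + 2D_2, D_1 - D_2) = (2)(1)V(D_1) + (2)(-1)V(D_2) + [(2)(-1) + (2)(1)]Cov(D_1,D_2)
= 2·256 + -2·576 + 0·-153.6 = -640

-640.0000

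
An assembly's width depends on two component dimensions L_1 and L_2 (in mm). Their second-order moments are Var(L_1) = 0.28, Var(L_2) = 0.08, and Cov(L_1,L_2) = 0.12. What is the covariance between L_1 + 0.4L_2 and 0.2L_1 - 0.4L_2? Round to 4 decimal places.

Cov(L_1 + 0.4L_2, 0.2L_1 - 0.4L_2) = (1)(0.2)Var(L_1) + (0.4)(-0.4)Var(L_2) + [(1)(-0.4) + (0.4)(0.2)]Cov(L_1,L_2)
= 0.2·0.28 + -0.16·0.08 + -0.32·0.12 = 0.0048

0.0048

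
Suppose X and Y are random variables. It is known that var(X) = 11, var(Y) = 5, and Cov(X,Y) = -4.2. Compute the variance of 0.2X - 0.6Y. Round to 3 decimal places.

3.248

var(0.2X - 0.6Y) = (0.2)²·var(X) + (-0.6)²·var(Y) + 2·(0.2)·(-0.6)·Cov(X,Y)
= 0.04·11 + 0.36·5 + -0.24·-4.2 = 3.248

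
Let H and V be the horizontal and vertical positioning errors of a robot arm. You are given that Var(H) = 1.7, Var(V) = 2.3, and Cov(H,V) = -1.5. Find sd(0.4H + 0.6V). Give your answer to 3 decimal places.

Var(0.4H + 0.6V) = (0.4)²·Var(H) + (0.6)²·Var(V) + 2·(0.4)·(0.6)·Cov(H,V)
= 0.16·1.7 + 0.36·2.3 + 0.48·-1.5 = 0.38
sd(0.4H + 0.6V) = √0.38 ≈ 0.616

0.616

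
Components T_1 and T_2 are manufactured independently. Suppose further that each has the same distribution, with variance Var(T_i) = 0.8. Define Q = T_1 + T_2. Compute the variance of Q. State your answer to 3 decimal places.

1.600

By independence, Var(Q) = (1)²Var(T_1) + (1)²Var(T_2)
= (1)²·0.8 + (1)²·0.8 = 1.6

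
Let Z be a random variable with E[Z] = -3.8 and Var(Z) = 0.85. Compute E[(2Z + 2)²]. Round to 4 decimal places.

E[2Z + 2] = 2·-3.8 + 2 = -5.6
Var(2Z + 2) = (2)²·0.85 = 3.4
E[(2Z + 2)²] = Var((2Z + 2)) + (E[(2Z + 2)])² = 3.4 + (-5.6)² = 34.76

34.7600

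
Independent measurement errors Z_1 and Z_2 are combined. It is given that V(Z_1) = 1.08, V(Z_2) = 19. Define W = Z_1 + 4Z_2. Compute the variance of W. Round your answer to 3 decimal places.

By independence, V(W) = (1)²V(Z_1) + (4)²V(Z_2)
= (1)²·1.08 + (4)²·19 = 305.08

305.080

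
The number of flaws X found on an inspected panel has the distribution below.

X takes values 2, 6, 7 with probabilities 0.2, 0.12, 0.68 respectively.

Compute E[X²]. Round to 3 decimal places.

38.440

E[X²] = (2)²(0.2) + (6)²(0.12) + (7)²(0.68) = 38.44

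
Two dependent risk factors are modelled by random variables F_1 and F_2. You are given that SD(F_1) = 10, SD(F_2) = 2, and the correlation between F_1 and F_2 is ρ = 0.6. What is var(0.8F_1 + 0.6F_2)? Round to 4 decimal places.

76.9600

var(F_1) = (10)² = 100;  var(F_2) = (2)² = 4
Cov(F_1,F_2) = ρ·SD(F_1)·SD(F_2) = 0.6·10·2 = 12
var(0.8F_1 + 0.6F_2) = (0.8)²·var(F_1) + (0.6)²·var(F_2) + 2·(0.8)·(0.6)·Cov(F_1,F_2)
= 0.64·100 + 0.36·4 + 0.96·12 = 76.96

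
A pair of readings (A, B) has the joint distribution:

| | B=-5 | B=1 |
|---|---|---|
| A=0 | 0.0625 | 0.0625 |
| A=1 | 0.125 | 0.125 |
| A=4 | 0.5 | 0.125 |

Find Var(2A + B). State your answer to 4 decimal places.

E[A] = 2.75,  E[B] = -3.125,  E[AB] = -10
Var(A) = 10.25 − (2.75)² = 2.6875;  Var(B) = 17.5 − (-3.125)² = 7.734375
Cov(A,B) = -10 − (2.75)(-3.125) = -1.40625
Var(2A + B) = (2)²·2.6875 + (1)²·7.734375 + 2·(2)·(1)·-1.40625 = 12.859375

12.8594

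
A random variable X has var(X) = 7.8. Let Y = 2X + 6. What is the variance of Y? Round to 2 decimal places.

var(2X + 6) = (2)²·var(X) = 4·7.8 = 31.2

31.20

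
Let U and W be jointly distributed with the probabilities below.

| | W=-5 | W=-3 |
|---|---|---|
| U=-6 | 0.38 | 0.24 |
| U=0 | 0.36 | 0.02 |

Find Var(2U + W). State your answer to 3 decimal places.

30.914

E[U] = -3.72,  E[W] = -4.48,  E[UW] = 15.72
Var(U) = 22.32 − (-3.72)² = 8.4816;  Var(W) = 20.84 − (-4.48)² = 0.7696
cov(U,W) = 15.72 − (-3.72)(-4.48) = -0.9456
Var(2U + W) = (2)²·8.4816 + (1)²·0.7696 + 2·(2)·(1)·-0.9456 = 30.9136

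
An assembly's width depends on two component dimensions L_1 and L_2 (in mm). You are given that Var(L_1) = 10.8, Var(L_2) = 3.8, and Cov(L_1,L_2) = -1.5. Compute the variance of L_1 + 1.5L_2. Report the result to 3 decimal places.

Var(L_1 + 1.5L_2) = (1)²·Var(L_1) + (1.5)²·Var(L_2) + 2·(1)·(1.5)·Cov(L_1,L_2)
= 1·10.8 + 2.25·3.8 + 3·-1.5 = 14.85

14.850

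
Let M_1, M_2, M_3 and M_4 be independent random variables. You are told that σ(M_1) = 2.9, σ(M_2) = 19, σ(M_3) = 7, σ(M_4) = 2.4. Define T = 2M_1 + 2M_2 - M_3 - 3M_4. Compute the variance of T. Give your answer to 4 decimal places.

1578.4800

Var(M_1) = 8.41, Var(M_2) = 361, Var(M_3) = 49, Var(M_4) = 5.76
By independence, Var(T) = (2)²Var(M_1) + (2)²Var(M_2) + (-1)²Var(M_3) + (-3)²Var(M_4)
= (2)²·8.41 + (2)²·361 + (-1)²·49 + (-3)²·5.76 = 1578.48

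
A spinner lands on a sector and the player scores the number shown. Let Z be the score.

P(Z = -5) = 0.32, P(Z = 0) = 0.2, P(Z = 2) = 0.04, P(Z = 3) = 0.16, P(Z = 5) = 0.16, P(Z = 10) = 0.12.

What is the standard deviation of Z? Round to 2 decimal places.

4.97

E[Z] = (-5)(0.32) + (0)(0.2) + (2)(0.04) + (3)(0.16) + (5)(0.16) + (10)(0.12) = 0.96
E[Z²] = (-5)²(0.32) + (0)²(0.2) + (2)²(0.04) + (3)²(0.16) + (5)²(0.16) + (10)²(0.12) = 25.6
Var(Z) = E[Z²] − (E[Z])² = 25.6 − (0.96)² = 24.6784
SD(Z) = √24.6784 ≈ 4.97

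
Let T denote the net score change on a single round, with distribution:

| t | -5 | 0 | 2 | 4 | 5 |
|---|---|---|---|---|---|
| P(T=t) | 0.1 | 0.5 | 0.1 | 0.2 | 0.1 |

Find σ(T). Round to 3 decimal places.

E[T] = (-5)(0.1) + (0)(0.5) + (2)(0.1) + (4)(0.2) + (5)(0.1) = 1
E[T²] = (-5)²(0.1) + (0)²(0.5) + (2)²(0.1) + (4)²(0.2) + (5)²(0.1) = 8.6
var(T) = E[T²] − (E[T])² = 8.6 − (1)² = 7.6
σ(T) = √7.6 ≈ 2.757

2.757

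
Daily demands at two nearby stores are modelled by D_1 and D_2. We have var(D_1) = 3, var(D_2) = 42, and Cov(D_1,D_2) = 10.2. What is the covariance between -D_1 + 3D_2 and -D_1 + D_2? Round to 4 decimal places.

88.2000

Cov(-D_1 + 3D_2, -D_1 + D_2) = (-1)(-1)var(D_1) + (3)(1)var(D_2) + [(-1)(1) + (3)(-1)]Cov(D_1,D_2)
= 1·3 + 3·42 + -4·10.2 = 88.2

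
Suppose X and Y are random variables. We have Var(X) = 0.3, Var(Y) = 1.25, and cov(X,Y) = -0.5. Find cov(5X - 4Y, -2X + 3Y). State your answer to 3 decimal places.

cov(5X - 4Y, -2X + 3Y) = (5)(-2)Var(X) + (-4)(3)Var(Y) + [(5)(3) + (-4)(-2)]cov(X,Y)
= -10·0.3 + -12·1.25 + 23·-0.5 = -29.5

-29.500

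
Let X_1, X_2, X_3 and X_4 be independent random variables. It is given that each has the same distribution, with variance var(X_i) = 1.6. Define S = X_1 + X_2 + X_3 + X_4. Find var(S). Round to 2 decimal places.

6.40

By independence, var(S) = (1)²var(X_1) + (1)²var(X_2) + (1)²var(X_3) + (1)²var(X_4)
= (1)²·1.6 + (1)²·1.6 + (1)²·1.6 + (1)²·1.6 = 6.4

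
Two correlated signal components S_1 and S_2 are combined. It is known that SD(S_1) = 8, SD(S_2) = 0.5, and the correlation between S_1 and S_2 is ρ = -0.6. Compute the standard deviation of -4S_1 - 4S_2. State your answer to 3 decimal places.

V(S_1) = (8)² = 64;  V(S_2) = (0.5)² = 0.25
Cov(S_1,S_2) = ρ·SD(S_1)·SD(S_2) = -0.6·8·0.5 = -2.4
V(-4S_1 - 4S_2) = (-4)²·V(S_1) + (-4)²·V(S_2) + 2·(-4)·(-4)·Cov(S_1,S_2)
= 16·64 + 16·0.25 + 32·-2.4 = 951.2
SD(-4S_1 - 4S_2) = √951.2 ≈ 30.842

30.842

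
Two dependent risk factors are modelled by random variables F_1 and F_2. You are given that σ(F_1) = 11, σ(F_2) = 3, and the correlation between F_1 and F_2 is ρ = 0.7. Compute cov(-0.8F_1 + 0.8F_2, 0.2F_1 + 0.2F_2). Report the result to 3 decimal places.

V(F_1) = (11)² = 121;  V(F_2) = (3)² = 9
cov(F_1,F_2) = ρ·σ(F_1)·σ(F_2) = 0.7·11·3 = 23.1
cov(-0.8F_1 + 0.8F_2, 0.2F_1 + 0.2F_2) = (-0.8)(0.2)V(F_1) + (0.8)(0.2)V(F_2) + [(-0.8)(0.2) + (0.8)(0.2)]cov(F_1,F_2)
= -0.16·121 + 0.16·9 + 0·23.1 = -17.92

-17.920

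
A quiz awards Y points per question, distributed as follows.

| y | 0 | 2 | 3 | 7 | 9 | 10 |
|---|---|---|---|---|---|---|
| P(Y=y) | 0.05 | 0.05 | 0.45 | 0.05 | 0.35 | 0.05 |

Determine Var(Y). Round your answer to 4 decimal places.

E[Y] = (0)(0.05) + (2)(0.05) + (3)(0.45) + (7)(0.05) + (9)(0.35) + (10)(0.05) = 5.45
E[Y²] = (0)²(0.05) + (2)²(0.05) + (3)²(0.45) + (7)²(0.05) + (9)²(0.35) + (10)²(0.05) = 40.05
Var(Y) = E[Y²] − (E[Y])² = 40.05 − (5.45)² = 10.3475

10.3475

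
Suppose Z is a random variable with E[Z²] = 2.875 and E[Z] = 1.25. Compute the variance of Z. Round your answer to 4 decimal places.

1.3125

var(Z) = 2.875 − (1.25)² = 1.3125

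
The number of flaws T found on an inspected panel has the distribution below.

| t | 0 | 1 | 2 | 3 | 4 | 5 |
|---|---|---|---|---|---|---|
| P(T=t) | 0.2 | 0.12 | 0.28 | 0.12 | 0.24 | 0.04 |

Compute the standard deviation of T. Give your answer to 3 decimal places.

1.523

E[T] = (0)(0.2) + (1)(0.12) + (2)(0.28) + (3)(0.12) + (4)(0.24) + (5)(0.04) = 2.2
E[T²] = (0)²(0.2) + (1)²(0.12) + (2)²(0.28) + (3)²(0.12) + (4)²(0.24) + (5)²(0.04) = 7.16
var(T) = E[T²] − (E[T])² = 7.16 − (2.2)² = 2.32
SD(T) = √2.32 ≈ 1.523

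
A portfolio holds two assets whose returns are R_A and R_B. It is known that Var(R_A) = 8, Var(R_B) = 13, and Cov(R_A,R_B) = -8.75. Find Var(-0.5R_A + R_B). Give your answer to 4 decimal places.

23.7500

Var(-0.5R_A + R_B) = (-0.5)²·Var(R_A) + (1)²·Var(R_B) + 2·(-0.5)·(1)·Cov(R_A,R_B)
= 0.25·8 + 1·13 + -1·-8.75 = 23.75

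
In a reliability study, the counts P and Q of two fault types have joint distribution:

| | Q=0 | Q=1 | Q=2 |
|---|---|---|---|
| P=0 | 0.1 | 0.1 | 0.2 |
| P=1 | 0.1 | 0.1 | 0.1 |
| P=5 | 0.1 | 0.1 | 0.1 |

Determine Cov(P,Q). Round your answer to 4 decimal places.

E[P] = 1.8,  E[Q] = 1.1
E[PQ] = 1.8
Cov(P,Q) = E[PQ] − E[P]E[Q] = 1.8 − (1.8)(1.1) = -0.18

-0.1800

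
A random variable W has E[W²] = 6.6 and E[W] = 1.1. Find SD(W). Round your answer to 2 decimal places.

var(W) = 6.6 − (1.1)² = 5.39
SD(W) = √5.39 ≈ 2.32

2.32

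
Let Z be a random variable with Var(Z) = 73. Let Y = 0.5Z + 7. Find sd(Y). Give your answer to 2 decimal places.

Var(0.5Z + 7) = (0.5)²·73 = 18.25
sd(Y) = √18.25 ≈ 4.27

4.27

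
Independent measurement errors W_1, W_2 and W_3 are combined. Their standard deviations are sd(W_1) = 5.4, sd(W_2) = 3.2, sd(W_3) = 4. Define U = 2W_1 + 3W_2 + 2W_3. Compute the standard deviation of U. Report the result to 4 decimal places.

16.5167

Var(W_1) = 29.16, Var(W_2) = 10.24, Var(W_3) = 16
By independence, Var(U) = (2)²Var(W_1) + (3)²Var(W_2) + (2)²Var(W_3)
= (2)²·29.16 + (3)²·10.24 + (2)²·16 = 272.8
sd(U) = √272.8 ≈ 16.5167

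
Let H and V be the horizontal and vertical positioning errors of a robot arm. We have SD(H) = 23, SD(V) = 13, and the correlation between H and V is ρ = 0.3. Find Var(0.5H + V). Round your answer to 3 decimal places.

Var(H) = (23)² = 529;  Var(V) = (13)² = 169
Cov(H,V) = ρ·SD(H)·SD(V) = 0.3·23·13 = 89.7
Var(0.5H + V) = (0.5)²·Var(H) + (1)²·Var(V) + 2·(0.5)·(1)·Cov(H,V)
= 0.25·529 + 1·169 + 1·89.7 = 390.95

390.950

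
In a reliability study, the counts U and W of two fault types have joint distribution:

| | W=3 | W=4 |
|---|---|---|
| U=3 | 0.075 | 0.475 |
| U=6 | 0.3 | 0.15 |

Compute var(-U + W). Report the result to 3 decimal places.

E[U] = 4.35,  E[W] = 3.625,  E[UW] = 15.375
var(U) = 21.15 − (4.35)² = 2.2275;  var(W) = 13.375 − (3.625)² = 0.234375
cov(U,W) = 15.375 − (4.35)(3.625) = -0.39375
var(-U + W) = (-1)²·2.2275 + (1)²·0.234375 + 2·(-1)·(1)·-0.39375 = 3.249375

3.249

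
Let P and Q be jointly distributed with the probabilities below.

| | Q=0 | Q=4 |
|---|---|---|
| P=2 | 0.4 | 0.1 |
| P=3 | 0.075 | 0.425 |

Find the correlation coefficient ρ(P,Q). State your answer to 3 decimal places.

0.651

E[P] = 2.5,  E[Q] = 2.1
E[PQ] = 5.9
Cov(P,Q) = E[PQ] − E[P]E[Q] = 5.9 − (2.5)(2.1) = 0.65
var(P) = 0.25,  var(Q) = 3.99
ρ = 0.65 / √(0.25·3.99) ≈ 0.651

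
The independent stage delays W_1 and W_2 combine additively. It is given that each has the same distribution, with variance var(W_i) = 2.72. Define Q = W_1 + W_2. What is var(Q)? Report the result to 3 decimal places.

By independence, var(Q) = (1)²var(W_1) + (1)²var(W_2)
= (1)²·2.72 + (1)²·2.72 = 5.44

5.440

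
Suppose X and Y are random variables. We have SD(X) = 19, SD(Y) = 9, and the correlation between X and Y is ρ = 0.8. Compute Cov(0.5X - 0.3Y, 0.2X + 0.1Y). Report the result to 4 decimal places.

32.3020

V(X) = (19)² = 361;  V(Y) = (9)² = 81
Cov(X,Y) = ρ·SD(X)·SD(Y) = 0.8·19·9 = 136.8
Cov(0.5X - 0.3Y, 0.2X + 0.1Y) = (0.5)(0.2)V(X) + (-0.3)(0.1)V(Y) + [(0.5)(0.1) + (-0.3)(0.2)]Cov(X,Y)
= 0.1·361 + -0.03·81 + -0.01·136.8 = 32.302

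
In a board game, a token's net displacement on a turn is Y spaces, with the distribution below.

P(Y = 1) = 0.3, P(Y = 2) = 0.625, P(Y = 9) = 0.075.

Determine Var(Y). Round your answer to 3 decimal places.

E[Y] = (1)(0.3) + (2)(0.625) + (9)(0.075) = 2.225
E[Y²] = (1)²(0.3) + (2)²(0.625) + (9)²(0.075) = 8.875
Var(Y) = E[Y²] − (E[Y])² = 8.875 − (2.225)² = 3.924375

3.924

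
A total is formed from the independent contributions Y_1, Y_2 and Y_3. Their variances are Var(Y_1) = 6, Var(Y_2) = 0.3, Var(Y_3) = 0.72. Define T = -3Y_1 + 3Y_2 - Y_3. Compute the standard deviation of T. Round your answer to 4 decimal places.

By independence, Var(T) = (-3)²Var(Y_1) + (3)²Var(Y_2) + (-1)²Var(Y_3)
= (-3)²·6 + (3)²·0.3 + (-1)²·0.72 = 57.42
SD(T) = √57.42 ≈ 7.5776

7.5776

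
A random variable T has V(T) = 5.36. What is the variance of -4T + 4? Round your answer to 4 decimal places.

85.7600

V(-4T + 4) = (-4)²·V(T) = 16·5.36 = 85.76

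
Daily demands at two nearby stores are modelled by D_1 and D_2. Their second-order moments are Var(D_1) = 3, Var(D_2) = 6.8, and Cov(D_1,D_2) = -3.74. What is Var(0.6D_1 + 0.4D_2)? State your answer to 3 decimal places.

0.373

Var(0.6D_1 + 0.4D_2) = (0.6)²·Var(D_1) + (0.4)²·Var(D_2) + 2·(0.6)·(0.4)·Cov(D_1,D_2)
= 0.36·3 + 0.16·6.8 + 0.48·-3.74 = 0.3728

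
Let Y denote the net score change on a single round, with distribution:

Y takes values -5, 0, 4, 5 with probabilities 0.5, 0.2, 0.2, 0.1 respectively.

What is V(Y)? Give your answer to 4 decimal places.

16.7600

E[Y] = (-5)(0.5) + (0)(0.2) + (4)(0.2) + (5)(0.1) = -1.2
E[Y²] = (-5)²(0.5) + (0)²(0.2) + (4)²(0.2) + (5)²(0.1) = 18.2
V(Y) = E[Y²] − (E[Y])² = 18.2 − (-1.2)² = 16.76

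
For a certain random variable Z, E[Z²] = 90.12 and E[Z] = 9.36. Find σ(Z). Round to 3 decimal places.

1.584

Var(Z) = 90.12 − (9.36)² = 2.5104
σ(Z) = √2.5104 ≈ 1.584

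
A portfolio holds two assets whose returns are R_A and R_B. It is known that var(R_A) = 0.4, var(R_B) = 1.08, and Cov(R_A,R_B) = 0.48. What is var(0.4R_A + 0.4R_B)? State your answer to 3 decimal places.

var(0.4R_A + 0.4R_B) = (0.4)²·var(R_A) + (0.4)²·var(R_B) + 2·(0.4)·(0.4)·Cov(R_A,R_B)
= 0.16·0.4 + 0.16·1.08 + 0.32·0.48 = 0.3904

0.390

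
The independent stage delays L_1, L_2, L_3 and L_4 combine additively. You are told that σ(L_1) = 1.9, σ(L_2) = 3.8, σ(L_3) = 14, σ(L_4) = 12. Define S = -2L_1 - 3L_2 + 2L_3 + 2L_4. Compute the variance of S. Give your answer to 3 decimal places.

var(L_1) = 3.61, var(L_2) = 14.44, var(L_3) = 196, var(L_4) = 144
By independence, var(S) = (-2)²var(L_1) + (-3)²var(L_2) + (2)²var(L_3) + (2)²var(L_4)
= (-2)²·3.61 + (-3)²·14.44 + (2)²·196 + (2)²·144 = 1504.4

1504.400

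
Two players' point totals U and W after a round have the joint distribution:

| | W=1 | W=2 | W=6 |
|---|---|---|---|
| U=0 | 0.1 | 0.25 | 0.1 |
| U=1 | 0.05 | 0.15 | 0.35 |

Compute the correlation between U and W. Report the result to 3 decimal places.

0.413

E[U] = 0.55,  E[W] = 3.65
E[UW] = 2.45
cov(U,W) = E[UW] − E[U]E[W] = 2.45 − (0.55)(3.65) = 0.4425
Var(U) = 0.2475,  Var(W) = 4.6275
ρ = 0.4425 / √(0.2475·4.6275) ≈ 0.413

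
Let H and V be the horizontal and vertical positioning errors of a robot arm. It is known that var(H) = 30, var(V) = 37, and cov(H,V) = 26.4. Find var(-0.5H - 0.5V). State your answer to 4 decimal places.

29.9500

var(-0.5H - 0.5V) = (-0.5)²·var(H) + (-0.5)²·var(V) + 2·(-0.5)·(-0.5)·cov(H,V)
= 0.25·30 + 0.25·37 + 0.5·26.4 = 29.95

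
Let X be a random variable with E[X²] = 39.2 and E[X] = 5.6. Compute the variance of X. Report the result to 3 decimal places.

V(X) = 39.2 − (5.6)² = 7.84

7.840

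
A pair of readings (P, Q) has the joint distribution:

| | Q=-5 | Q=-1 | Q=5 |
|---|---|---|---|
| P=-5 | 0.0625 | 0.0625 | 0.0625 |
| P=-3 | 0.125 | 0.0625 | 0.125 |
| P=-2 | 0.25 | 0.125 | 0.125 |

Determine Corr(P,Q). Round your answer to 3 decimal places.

E[P] = -2.875,  E[Q] = -0.875
E[PQ] = 2
cov(P,Q) = E[PQ] − E[P]E[Q] = 2 − (-2.875)(-0.875) = -0.515625
var(P) = 1.234375,  var(Q) = 18.234375
ρ = -0.515625 / √(1.234375·18.234375) ≈ -0.109

-0.109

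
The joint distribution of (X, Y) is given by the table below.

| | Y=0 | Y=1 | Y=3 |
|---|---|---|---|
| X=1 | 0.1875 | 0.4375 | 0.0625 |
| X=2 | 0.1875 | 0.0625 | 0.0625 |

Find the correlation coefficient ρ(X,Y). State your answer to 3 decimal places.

-0.055

E[X] = 1.3125,  E[Y] = 0.875
E[XY] = 1.125
cov(X,Y) = E[XY] − E[X]E[Y] = 1.125 − (1.3125)(0.875) = -0.0234375
Var(X) = 0.21484375,  Var(Y) = 0.859375
ρ = -0.0234375 / √(0.21484375·0.859375) ≈ -0.055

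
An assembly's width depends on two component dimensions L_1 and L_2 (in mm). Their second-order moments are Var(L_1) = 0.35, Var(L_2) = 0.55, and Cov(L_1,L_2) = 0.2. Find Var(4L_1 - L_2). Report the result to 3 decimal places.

Var(4L_1 - L_2) = (4)²·Var(L_1) + (-1)²·Var(L_2) + 2·(4)·(-1)·Cov(L_1,L_2)
= 16·0.35 + 1·0.55 + -8·0.2 = 4.55

4.550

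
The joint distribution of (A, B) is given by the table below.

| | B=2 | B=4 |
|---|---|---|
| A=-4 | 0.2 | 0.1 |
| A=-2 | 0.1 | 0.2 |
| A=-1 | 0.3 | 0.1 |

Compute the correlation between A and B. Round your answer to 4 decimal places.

E[A] = -2.2,  E[B] = 2.8
E[AB] = -6.2
Cov(A,B) = E[AB] − E[A]E[B] = -6.2 − (-2.2)(2.8) = -0.04
Var(A) = 1.56,  Var(B) = 0.96
ρ = -0.04 / √(1.56·0.96) ≈ -0.0327

-0.0327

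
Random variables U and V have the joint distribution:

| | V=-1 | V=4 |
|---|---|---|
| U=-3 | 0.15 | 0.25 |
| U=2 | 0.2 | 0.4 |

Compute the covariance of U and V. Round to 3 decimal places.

E[U] = 0,  E[V] = 2.25
E[UV] = 0.25
cov(U,V) = E[UV] − E[U]E[V] = 0.25 − (0)(2.25) = 0.25

0.250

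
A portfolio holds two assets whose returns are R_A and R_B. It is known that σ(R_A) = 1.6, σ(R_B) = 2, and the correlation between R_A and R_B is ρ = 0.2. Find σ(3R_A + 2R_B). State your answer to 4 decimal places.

6.8352

Var(R_A) = (1.6)² = 2.56;  Var(R_B) = (2)² = 4
cov(R_A,R_B) = ρ·σ(R_A)·σ(R_B) = 0.2·1.6·2 = 0.64
Var(3R_A + 2R_B) = (3)²·Var(R_A) + (2)²·Var(R_B) + 2·(3)·(2)·cov(R_A,R_B)
= 9·2.56 + 4·4 + 12·0.64 = 46.72
σ(3R_A + 2R_B) = √46.72 ≈ 6.8352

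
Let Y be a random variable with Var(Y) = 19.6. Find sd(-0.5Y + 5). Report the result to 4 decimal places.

2.2136

Var(-0.5Y + 5) = (-0.5)²·19.6 = 4.9
sd(-0.5Y + 5) = √4.9 ≈ 2.2136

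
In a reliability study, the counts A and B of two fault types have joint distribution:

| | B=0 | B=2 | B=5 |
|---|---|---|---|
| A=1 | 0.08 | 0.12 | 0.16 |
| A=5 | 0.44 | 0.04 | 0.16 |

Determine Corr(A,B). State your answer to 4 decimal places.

-0.3265

E[A] = 3.56,  E[B] = 1.92
E[AB] = 5.44
Cov(A,B) = E[AB] − E[A]E[B] = 5.44 − (3.56)(1.92) = -1.3952
Var(A) = 3.6864,  Var(B) = 4.9536
ρ = -1.3952 / √(3.6864·4.9536) ≈ -0.3265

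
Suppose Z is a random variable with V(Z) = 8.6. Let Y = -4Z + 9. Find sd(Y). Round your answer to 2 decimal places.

11.73

V(-4Z + 9) = (-4)²·8.6 = 137.6
sd(Y) = √137.6 ≈ 11.73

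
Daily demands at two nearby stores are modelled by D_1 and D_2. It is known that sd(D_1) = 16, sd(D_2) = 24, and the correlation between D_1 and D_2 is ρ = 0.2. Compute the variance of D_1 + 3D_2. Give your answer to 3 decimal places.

V(D_1) = (16)² = 256;  V(D_2) = (24)² = 576
Cov(D_1,D_2) = ρ·sd(D_1)·sd(D_2) = 0.2·16·24 = 76.8
V(D_1 + 3D_2) = (1)²·V(D_1) + (3)²·V(D_2) + 2·(1)·(3)·Cov(D_1,D_2)
= 1·256 + 9·576 + 6·76.8 = 5900.8

5900.800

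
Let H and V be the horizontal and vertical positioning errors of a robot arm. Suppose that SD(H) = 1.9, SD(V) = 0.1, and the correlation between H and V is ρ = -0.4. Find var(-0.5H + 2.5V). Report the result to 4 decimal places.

var(H) = (1.9)² = 3.61;  var(V) = (0.1)² = 0.01
Cov(H,V) = ρ·SD(H)·SD(V) = -0.4·1.9·0.1 = -0.076
var(-0.5H + 2.5V) = (-0.5)²·var(H) + (2.5)²·var(V) + 2·(-0.5)·(2.5)·Cov(H,V)
= 0.25·3.61 + 6.25·0.01 + -2.5·-0.076 = 1.155

1.1550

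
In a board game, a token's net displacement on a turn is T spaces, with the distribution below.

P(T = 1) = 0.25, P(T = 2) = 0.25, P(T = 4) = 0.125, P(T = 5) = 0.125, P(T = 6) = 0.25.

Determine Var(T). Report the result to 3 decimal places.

3.984

E[T] = (1)(0.25) + (2)(0.25) + (4)(0.125) + (5)(0.125) + (6)(0.25) = 3.375
E[T²] = (1)²(0.25) + (2)²(0.25) + (4)²(0.125) + (5)²(0.125) + (6)²(0.25) = 15.375
Var(T) = E[T²] − (E[T])² = 15.375 − (3.375)² = 3.984375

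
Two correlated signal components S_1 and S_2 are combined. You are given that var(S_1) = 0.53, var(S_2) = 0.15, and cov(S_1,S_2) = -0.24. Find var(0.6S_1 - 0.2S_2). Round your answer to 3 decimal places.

var(0.6S_1 - 0.2S_2) = (0.6)²·var(S_1) + (-0.2)²·var(S_2) + 2·(0.6)·(-0.2)·cov(S_1,S_2)
= 0.36·0.53 + 0.04·0.15 + -0.24·-0.24 = 0.2544

0.254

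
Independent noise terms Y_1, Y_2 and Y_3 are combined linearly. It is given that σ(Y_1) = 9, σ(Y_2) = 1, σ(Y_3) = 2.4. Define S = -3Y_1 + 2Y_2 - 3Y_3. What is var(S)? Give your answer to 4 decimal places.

var(Y_1) = 81, var(Y_2) = 1, var(Y_3) = 5.76
By independence, var(S) = (-3)²var(Y_1) + (2)²var(Y_2) + (-3)²var(Y_3)
= (-3)²·81 + (2)²·1 + (-3)²·5.76 = 784.84

784.8400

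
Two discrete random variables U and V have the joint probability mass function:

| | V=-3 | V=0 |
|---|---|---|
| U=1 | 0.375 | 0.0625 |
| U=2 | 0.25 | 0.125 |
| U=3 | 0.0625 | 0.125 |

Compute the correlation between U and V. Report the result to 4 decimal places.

0.4045

E[U] = 1.75,  E[V] = -2.0625
E[UV] = -3.1875
Cov(U,V) = E[UV] − E[U]E[V] = -3.1875 − (1.75)(-2.0625) = 0.421875
Var(U) = 0.5625,  Var(V) = 1.93359375
ρ = 0.421875 / √(0.5625·1.93359375) ≈ 0.4045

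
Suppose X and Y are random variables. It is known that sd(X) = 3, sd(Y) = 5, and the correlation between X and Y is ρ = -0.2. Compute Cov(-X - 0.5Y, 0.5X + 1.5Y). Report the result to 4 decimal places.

-18.0000

Var(X) = (3)² = 9;  Var(Y) = (5)² = 25
Cov(X,Y) = ρ·sd(X)·sd(Y) = -0.2·3·5 = -3
Cov(-X - 0.5Y, 0.5X + 1.5Y) = (-1)(0.5)Var(X) + (-0.5)(1.5)Var(Y) + [(-1)(1.5) + (-0.5)(0.5)]Cov(X,Y)
= -0.5·9 + -0.75·25 + -1.75·-3 = -18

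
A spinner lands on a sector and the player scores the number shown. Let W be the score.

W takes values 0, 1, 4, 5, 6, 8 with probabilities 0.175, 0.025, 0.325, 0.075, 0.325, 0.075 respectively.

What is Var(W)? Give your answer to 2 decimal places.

E[W] = (0)(0.175) + (1)(0.025) + (4)(0.325) + (5)(0.075) + (6)(0.325) + (8)(0.075) = 4.25
E[W²] = (0)²(0.175) + (1)²(0.025) + (4)²(0.325) + (5)²(0.075) + (6)²(0.325) + (8)²(0.075) = 23.6
Var(W) = E[W²] − (E[W])² = 23.6 − (4.25)² = 5.5375

5.54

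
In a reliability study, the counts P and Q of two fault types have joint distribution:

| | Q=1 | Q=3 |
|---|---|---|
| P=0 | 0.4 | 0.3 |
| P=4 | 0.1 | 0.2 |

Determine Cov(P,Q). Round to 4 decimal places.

E[P] = 1.2,  E[Q] = 2
E[PQ] = 2.8
Cov(P,Q) = E[PQ] − E[P]E[Q] = 2.8 − (1.2)(2) = 0.4

0.4000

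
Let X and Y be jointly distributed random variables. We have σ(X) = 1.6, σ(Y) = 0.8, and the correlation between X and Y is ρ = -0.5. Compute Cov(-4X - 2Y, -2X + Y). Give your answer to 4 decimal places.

V(X) = (1.6)² = 2.56;  V(Y) = (0.8)² = 0.64
Cov(X,Y) = ρ·σ(X)·σ(Y) = -0.5·1.6·0.8 = -0.64
Cov(-4X - 2Y, -2X + Y) = (-4)(-2)V(X) + (-2)(1)V(Y) + [(-4)(1) + (-2)(-2)]Cov(X,Y)
= 8·2.56 + -2·0.64 + 0·-0.64 = 19.2

19.2000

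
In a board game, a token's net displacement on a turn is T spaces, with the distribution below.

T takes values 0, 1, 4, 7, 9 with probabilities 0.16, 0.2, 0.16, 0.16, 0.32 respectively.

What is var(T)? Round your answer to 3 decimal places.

13.094

E[T] = (0)(0.16) + (1)(0.2) + (4)(0.16) + (7)(0.16) + (9)(0.32) = 4.84
E[T²] = (0)²(0.16) + (1)²(0.2) + (4)²(0.16) + (7)²(0.16) + (9)²(0.32) = 36.52
var(T) = E[T²] − (E[T])² = 36.52 − (4.84)² = 13.0944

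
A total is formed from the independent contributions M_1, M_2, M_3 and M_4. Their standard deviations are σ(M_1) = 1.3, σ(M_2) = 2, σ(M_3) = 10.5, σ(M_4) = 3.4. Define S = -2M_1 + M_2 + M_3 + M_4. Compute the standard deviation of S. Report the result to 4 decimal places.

Var(M_1) = 1.69, Var(M_2) = 4, Var(M_3) = 110.25, Var(M_4) = 11.56
By independence, Var(S) = (-2)²Var(M_1) + (1)²Var(M_2) + (1)²Var(M_3) + (1)²Var(M_4)
= (-2)²·1.69 + (1)²·4 + (1)²·110.25 + (1)²·11.56 = 132.57
σ(S) = √132.57 ≈ 11.5139

11.5139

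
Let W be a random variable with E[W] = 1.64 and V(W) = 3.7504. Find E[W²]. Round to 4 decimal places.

E[W²] = V(W) + (E[W])² = 3.7504 + (1.64)² = 6.44

6.4400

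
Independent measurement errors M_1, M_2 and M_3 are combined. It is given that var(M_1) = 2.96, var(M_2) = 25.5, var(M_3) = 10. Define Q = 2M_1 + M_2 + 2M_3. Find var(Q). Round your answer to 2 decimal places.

77.34

By independence, var(Q) = (2)²var(M_1) + (1)²var(M_2) + (2)²var(M_3)
= (2)²·2.96 + (1)²·25.5 + (2)²·10 = 77.34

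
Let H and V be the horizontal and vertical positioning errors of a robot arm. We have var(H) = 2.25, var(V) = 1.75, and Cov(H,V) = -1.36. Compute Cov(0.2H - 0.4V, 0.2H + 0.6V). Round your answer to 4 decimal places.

Cov(0.2H - 0.4V, 0.2H + 0.6V) = (0.2)(0.2)var(H) + (-0.4)(0.6)var(V) + [(0.2)(0.6) + (-0.4)(0.2)]Cov(H,V)
= 0.04·2.25 + -0.24·1.75 + 0.04·-1.36 = -0.3844

-0.3844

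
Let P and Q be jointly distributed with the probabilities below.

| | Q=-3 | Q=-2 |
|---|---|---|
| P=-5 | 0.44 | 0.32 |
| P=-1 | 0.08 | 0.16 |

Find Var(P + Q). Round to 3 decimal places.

E[P] = -4.04,  E[Q] = -2.52,  E[PQ] = 10.36
Var(P) = 19.24 − (-4.04)² = 2.9184;  Var(Q) = 6.6 − (-2.52)² = 0.2496
cov(P,Q) = 10.36 − (-4.04)(-2.52) = 0.1792
Var(P + Q) = (1)²·2.9184 + (1)²·0.2496 + 2·(1)·(1)·0.1792 = 3.5264

3.526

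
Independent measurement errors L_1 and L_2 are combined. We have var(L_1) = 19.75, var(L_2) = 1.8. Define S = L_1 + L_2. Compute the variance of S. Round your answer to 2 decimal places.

By independence, var(S) = (1)²var(L_1) + (1)²var(L_2)
= (1)²·19.75 + (1)²·1.8 = 21.55

21.55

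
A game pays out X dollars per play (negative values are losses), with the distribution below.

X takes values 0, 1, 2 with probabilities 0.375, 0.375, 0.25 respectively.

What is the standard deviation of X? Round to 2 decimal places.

E[X] = (0)(0.375) + (1)(0.375) + (2)(0.25) = 0.875
E[X²] = (0)²(0.375) + (1)²(0.375) + (2)²(0.25) = 1.375
V(X) = E[X²] − (E[X])² = 1.375 − (0.875)² = 0.609375
SD(X) = √0.609375 ≈ 0.78

0.78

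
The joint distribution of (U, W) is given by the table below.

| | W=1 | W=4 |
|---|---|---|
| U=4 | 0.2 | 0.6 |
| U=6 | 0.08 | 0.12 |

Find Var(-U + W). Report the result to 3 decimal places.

2.742

E[U] = 4.4,  E[W] = 3.16,  E[UW] = 13.76
Var(U) = 20 − (4.4)² = 0.64;  Var(W) = 11.8 − (3.16)² = 1.8144
cov(U,W) = 13.76 − (4.4)(3.16) = -0.144
Var(-U + W) = (-1)²·0.64 + (1)²·1.8144 + 2·(-1)·(1)·-0.144 = 2.7424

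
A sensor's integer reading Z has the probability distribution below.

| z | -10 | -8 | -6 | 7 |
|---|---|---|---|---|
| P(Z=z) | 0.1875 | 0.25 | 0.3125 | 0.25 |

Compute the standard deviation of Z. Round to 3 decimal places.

E[Z] = (-10)(0.1875) + (-8)(0.25) + (-6)(0.3125) + (7)(0.25) = -4
E[Z²] = (-10)²(0.1875) + (-8)²(0.25) + (-6)²(0.3125) + (7)²(0.25) = 58.25
V(Z) = E[Z²] − (E[Z])² = 58.25 − (-4)² = 42.25
sd(Z) = √42.25 ≈ 6.500

6.500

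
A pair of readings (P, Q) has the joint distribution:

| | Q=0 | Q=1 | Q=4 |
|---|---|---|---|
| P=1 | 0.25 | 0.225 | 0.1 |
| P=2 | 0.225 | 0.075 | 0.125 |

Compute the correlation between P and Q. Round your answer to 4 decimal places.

E[P] = 1.425,  E[Q] = 1.2
E[PQ] = 1.775
Cov(P,Q) = E[PQ] − E[P]E[Q] = 1.775 − (1.425)(1.2) = 0.065
Var(P) = 0.244375,  Var(Q) = 2.46
ρ = 0.065 / √(0.244375·2.46) ≈ 0.0838

0.0838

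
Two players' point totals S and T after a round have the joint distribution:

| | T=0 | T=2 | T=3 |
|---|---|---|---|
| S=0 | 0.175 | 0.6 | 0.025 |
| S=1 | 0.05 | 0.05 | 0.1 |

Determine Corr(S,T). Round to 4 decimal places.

E[S] = 0.2,  E[T] = 1.675
E[ST] = 0.4
Cov(S,T) = E[ST] − E[S]E[T] = 0.4 − (0.2)(1.675) = 0.065
V(S) = 0.16,  V(T) = 0.919375
ρ = 0.065 / √(0.16·0.919375) ≈ 0.1695

0.1695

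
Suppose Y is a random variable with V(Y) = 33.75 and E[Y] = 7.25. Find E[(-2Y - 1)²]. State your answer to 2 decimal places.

E[-2Y - 1] = -2·7.25 − 1 = -15.5
V(-2Y - 1) = (-2)²·33.75 = 135
E[(-2Y - 1)²] = V((-2Y - 1)) + (E[(-2Y - 1)])² = 135 + (-15.5)² = 375.25

375.25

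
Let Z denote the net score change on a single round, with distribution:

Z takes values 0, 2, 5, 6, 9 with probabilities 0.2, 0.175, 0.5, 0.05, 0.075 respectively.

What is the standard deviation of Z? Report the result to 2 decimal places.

E[Z] = (0)(0.2) + (2)(0.175) + (5)(0.5) + (6)(0.05) + (9)(0.075) = 3.825
E[Z²] = (0)²(0.2) + (2)²(0.175) + (5)²(0.5) + (6)²(0.05) + (9)²(0.075) = 21.075
V(Z) = E[Z²] − (E[Z])² = 21.075 − (3.825)² = 6.444375
SD(Z) = √6.444375 ≈ 2.54

2.54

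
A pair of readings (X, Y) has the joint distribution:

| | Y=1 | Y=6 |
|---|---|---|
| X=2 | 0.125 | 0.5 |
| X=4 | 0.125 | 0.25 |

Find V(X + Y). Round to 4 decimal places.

5.0000

E[X] = 2.75,  E[Y] = 4.75,  E[XY] = 12.75
V(X) = 8.5 − (2.75)² = 0.9375;  V(Y) = 27.25 − (4.75)² = 4.6875
Cov(X,Y) = 12.75 − (2.75)(4.75) = -0.3125
V(X + Y) = (1)²·0.9375 + (1)²·4.6875 + 2·(1)·(1)·-0.3125 = 5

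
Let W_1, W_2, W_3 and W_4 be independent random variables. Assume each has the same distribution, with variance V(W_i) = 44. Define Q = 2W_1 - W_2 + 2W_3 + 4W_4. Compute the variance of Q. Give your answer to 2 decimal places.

By independence, V(Q) = (2)²V(W_1) + (-1)²V(W_2) + (2)²V(W_3) + (4)²V(W_4)
= (2)²·44 + (-1)²·44 + (2)²·44 + (4)²·44 = 1100

1100.00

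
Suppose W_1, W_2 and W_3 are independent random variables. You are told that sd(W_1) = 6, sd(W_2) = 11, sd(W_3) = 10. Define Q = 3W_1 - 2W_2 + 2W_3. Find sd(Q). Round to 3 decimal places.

V(W_1) = 36, V(W_2) = 121, V(W_3) = 100
By independence, V(Q) = (3)²V(W_1) + (-2)²V(W_2) + (2)²V(W_3)
= (3)²·36 + (-2)²·121 + (2)²·100 = 1208
sd(Q) = √1208 ≈ 34.756

34.756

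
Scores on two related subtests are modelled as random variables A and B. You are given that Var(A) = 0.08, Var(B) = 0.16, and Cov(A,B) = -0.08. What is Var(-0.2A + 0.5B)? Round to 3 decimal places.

0.059

Var(-0.2A + 0.5B) = (-0.2)²·Var(A) + (0.5)²·Var(B) + 2·(-0.2)·(0.5)·Cov(A,B)
= 0.04·0.08 + 0.25·0.16 + -0.2·-0.08 = 0.0592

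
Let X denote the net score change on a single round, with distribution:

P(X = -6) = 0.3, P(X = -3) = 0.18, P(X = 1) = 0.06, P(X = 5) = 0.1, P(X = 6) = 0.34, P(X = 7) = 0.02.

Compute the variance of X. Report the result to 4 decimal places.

28.0400

E[X] = (-6)(0.3) + (-3)(0.18) + (1)(0.06) + (5)(0.1) + (6)(0.34) + (7)(0.02) = 0.4
E[X²] = (-6)²(0.3) + (-3)²(0.18) + (1)²(0.06) + (5)²(0.1) + (6)²(0.34) + (7)²(0.02) = 28.2
Var(X) = E[X²] − (E[X])² = 28.2 − (0.4)² = 28.04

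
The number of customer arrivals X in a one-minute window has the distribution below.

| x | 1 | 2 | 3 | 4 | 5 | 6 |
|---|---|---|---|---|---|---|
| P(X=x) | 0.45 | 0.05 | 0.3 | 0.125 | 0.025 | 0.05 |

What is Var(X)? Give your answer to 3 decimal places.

E[X] = (1)(0.45) + (2)(0.05) + (3)(0.3) + (4)(0.125) + (5)(0.025) + (6)(0.05) = 2.375
E[X²] = (1)²(0.45) + (2)²(0.05) + (3)²(0.3) + (4)²(0.125) + (5)²(0.025) + (6)²(0.05) = 7.775
Var(X) = E[X²] − (E[X])² = 7.775 − (2.375)² = 2.134375

2.134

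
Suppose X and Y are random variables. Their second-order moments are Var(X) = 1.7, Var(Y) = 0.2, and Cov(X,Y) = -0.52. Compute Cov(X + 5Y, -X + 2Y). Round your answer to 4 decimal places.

1.8600

Cov(X + 5Y, -X + 2Y) = (1)(-1)Var(X) + (5)(2)Var(Y) + [(1)(2) + (5)(-1)]Cov(X,Y)
= -1·1.7 + 10·0.2 + -3·-0.52 = 1.86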